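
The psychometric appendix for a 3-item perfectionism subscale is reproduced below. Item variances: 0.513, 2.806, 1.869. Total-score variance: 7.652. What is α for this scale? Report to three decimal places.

α = 0.483

Σσᵢ² = 0.513 + 2.806 + 1.869 = 5.188
α = (k/(k−1))·(1 − Σσᵢ²/total variance) = (3/2)·(1 − 5.188/7.652) = 0.483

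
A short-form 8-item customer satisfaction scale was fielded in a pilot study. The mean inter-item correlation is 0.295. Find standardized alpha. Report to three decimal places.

α = 0.770

Standardized α = k·r̄ / (1 + (k−1)·r̄) = 8 × 0.295 / (1 + 7 × 0.295)
  = 2.3600 / 3.0650 = 0.770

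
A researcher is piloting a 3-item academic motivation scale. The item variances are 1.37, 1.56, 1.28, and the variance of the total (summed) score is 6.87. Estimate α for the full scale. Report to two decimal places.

α = 0.58

Σσ²ᵢ = 1.37 + 1.56 + 1.28 = 4.21
α = (k/(k−1))·(1 − Σσ²ᵢ/Var(T)) = (3/2)·(1 − 4.21/6.87) = 0.58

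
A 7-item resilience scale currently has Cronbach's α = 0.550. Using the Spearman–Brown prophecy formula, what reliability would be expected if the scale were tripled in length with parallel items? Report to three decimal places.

predicted reliability = 0.786

Length factor m = 3
α' = m·α / (1 + (m−1)·α)
   = 3 × 0.550 / (1 + (3 − 1) × 0.550)
   = 1.6500 / 2.1000 = 0.786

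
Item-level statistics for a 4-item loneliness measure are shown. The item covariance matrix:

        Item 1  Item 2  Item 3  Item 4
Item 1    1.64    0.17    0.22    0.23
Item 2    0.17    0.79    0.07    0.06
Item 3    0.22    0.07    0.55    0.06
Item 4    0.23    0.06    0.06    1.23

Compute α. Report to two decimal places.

α = 0.37

ΣVar(i) = 1.64 + 0.79 + 0.55 + 1.23 = 4.21
Σ_{i<j} σ_ij = 0.81
σ²_T = 4.21 + 2 × 0.81 = 5.83
α = (k/(k−1))·(1 − ΣVar(i)/σ²_T) = (4/3)·(1 − 4.21/5.83) = 0.37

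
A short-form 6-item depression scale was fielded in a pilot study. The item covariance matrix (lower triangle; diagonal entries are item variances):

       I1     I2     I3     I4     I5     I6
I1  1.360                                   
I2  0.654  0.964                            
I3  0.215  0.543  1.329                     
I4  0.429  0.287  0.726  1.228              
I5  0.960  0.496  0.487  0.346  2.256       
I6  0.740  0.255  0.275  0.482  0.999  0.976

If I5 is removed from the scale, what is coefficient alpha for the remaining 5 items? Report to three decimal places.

α = 0.764

Remaining items: I1, I2, I3, I4, I6 (k = 5).
Σσᵢ² = 1.360 + 0.964 + 1.329 + 1.228 + 0.976 = 5.857
total variance = 5.857 + 2 × 4.606 = 15.069
α (item deleted) = (5/4)·(1 − 5.857/15.069) = 0.764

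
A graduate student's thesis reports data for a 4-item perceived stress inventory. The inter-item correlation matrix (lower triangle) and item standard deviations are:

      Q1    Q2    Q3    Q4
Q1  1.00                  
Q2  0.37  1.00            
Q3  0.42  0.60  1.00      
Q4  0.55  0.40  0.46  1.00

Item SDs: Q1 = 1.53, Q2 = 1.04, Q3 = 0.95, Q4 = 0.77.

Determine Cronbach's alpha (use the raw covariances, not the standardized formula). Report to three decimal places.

α = 0.743

Σσ²ᵢ = 1.53² + 1.04² + 0.95² + 0.77² = 4.9179
Covariances σ_ij = r_ij · s_i · s_j:
  σ(Q1,Q2) = 0.37 × 1.53 × 1.04 = 0.5887
  σ(Q1,Q3) = 0.42 × 1.53 × 0.95 = 0.6105
  σ(Q1,Q4) = 0.55 × 1.53 × 0.77 = 0.6480
  σ(Q2,Q3) = 0.60 × 1.04 × 0.95 = 0.5928
  σ(Q2,Q4) = 0.40 × 1.04 × 0.77 = 0.3203
  σ(Q3,Q4) = 0.46 × 0.95 × 0.77 = 0.3365
σ²_T = Σσ²ᵢ + 2·Σσ_ij = 4.9179 + 2 × 3.0968 = 11.1115
α = (4/3)·(1 − 4.9179/11.1115) = 0.743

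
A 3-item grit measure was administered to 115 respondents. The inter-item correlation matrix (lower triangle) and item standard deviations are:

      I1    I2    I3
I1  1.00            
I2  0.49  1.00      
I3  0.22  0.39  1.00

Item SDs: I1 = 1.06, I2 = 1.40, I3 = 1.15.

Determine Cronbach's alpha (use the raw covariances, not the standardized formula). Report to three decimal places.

Cronbach's alpha = 0.636

Σσ²ᵢ = 1.06² + 1.40² + 1.15² = 4.4061
Covariances σ_ij = r_ij · s_i · s_j:
  σ(I1,I2) = 0.49 × 1.06 × 1.40 = 0.7272
  σ(I1,I3) = 0.22 × 1.06 × 1.15 = 0.2682
  σ(I2,I3) = 0.39 × 1.40 × 1.15 = 0.6279
σ²_T = Σσ²ᵢ + 2·Σσ_ij = 4.4061 + 2 × 1.6233 = 7.6527
α = (3/2)·(1 − 4.4061/7.6527) = 0.636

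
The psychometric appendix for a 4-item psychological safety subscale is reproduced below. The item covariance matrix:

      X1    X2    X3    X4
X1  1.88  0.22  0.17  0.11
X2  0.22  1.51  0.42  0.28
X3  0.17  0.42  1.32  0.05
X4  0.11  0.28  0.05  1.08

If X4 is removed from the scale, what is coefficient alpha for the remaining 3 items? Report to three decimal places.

Remaining items: X1, X2, X3 (k = 3).
sum of item variances = 1.88 + 1.51 + 1.32 = 4.71
Var(T) = 4.71 + 2 × 0.81 = 6.33
α (item deleted) = (3/2)·(1 − 4.71/6.33) = 0.384

α = 0.384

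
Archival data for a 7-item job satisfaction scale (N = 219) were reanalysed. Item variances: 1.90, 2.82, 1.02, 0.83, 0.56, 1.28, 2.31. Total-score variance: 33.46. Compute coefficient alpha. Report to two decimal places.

sum of item variances = 1.90 + 2.82 + 1.02 + 0.83 + 0.56 + 1.28 + 2.31 = 10.72
α = (k/(k−1))·(1 − sum of item variances/σ²_T) = (7/6)·(1 − 10.72/33.46) = 0.79

coefficient alpha = 0.79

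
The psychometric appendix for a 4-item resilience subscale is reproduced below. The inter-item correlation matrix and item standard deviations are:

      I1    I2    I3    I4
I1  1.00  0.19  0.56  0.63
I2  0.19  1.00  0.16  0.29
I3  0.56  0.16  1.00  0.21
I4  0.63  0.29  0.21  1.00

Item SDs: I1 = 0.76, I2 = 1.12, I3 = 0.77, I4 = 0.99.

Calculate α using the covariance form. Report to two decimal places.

Σσ²ᵢ = 0.76² + 1.12² + 0.77² + 0.99² = 3.4050
Covariances σ_ij = r_ij · s_i · s_j:
  σ(I1,I2) = 0.19 × 0.76 × 1.12 = 0.1617
  σ(I1,I3) = 0.56 × 0.76 × 0.77 = 0.3277
  σ(I1,I4) = 0.63 × 0.76 × 0.99 = 0.4740
  σ(I2,I3) = 0.16 × 1.12 × 0.77 = 0.1380
  σ(I2,I4) = 0.29 × 1.12 × 0.99 = 0.3216
  σ(I3,I4) = 0.21 × 0.77 × 0.99 = 0.1601
σ²_T = Σσ²ᵢ + 2·Σσ_ij = 3.4050 + 2 × 1.5831 = 6.5712
α = (4/3)·(1 − 3.4050/6.5712) = 0.64

α = 0.64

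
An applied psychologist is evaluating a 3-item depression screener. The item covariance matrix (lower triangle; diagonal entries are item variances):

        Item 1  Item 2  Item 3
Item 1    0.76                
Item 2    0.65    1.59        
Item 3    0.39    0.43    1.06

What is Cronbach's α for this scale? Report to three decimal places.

Cronbach's α = 0.694

ΣVar(i) = 0.76 + 1.59 + 1.06 = 3.41
Sum of off-diagonal covariances = 1.47
σ²_T = 3.41 + 2 × 1.47 = 6.35
α = (k/(k−1))·(1 − ΣVar(i)/σ²_T) = (3/2)·(1 − 3.41/6.35) = 0.694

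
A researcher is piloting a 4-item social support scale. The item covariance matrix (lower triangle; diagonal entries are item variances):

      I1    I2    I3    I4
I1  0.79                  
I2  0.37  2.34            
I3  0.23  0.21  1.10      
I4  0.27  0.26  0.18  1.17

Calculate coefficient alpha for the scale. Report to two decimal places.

α = 0.48

sum of item variances = 0.79 + 2.34 + 1.10 + 1.17 = 5.40
Sum of the distinct covariances = 1.52
total variance = 5.40 + 2 × 1.52 = 8.44
α = (k/(k−1))·(1 − sum of item variances/total variance) = (4/3)·(1 − 5.40/8.44) = 0.48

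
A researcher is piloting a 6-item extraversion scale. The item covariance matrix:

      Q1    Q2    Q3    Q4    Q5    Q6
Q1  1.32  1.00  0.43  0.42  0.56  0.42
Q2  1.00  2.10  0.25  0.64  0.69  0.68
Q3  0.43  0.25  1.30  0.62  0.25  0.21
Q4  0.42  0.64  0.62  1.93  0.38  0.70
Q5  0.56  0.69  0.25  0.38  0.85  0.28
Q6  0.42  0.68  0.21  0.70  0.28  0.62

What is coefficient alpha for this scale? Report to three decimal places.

ΣVar(i) = 1.32 + 2.10 + 1.30 + 1.93 + 0.85 + 0.62 = 8.12
Sum of off-diagonal covariances = 7.53
total variance = 8.12 + 2 × 7.53 = 23.18
α = (k/(k−1))·(1 − ΣVar(i)/total variance) = (6/5)·(1 − 8.12/23.18) = 0.780

α = 0.780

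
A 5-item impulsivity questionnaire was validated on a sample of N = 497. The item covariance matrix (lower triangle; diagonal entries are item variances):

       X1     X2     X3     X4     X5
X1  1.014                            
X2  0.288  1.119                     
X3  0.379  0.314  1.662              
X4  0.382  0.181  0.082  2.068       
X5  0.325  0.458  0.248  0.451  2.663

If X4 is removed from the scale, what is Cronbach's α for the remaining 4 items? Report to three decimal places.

Remaining items: X1, X2, X3, X5 (k = 4).
sum of item variances = 1.014 + 1.119 + 1.662 + 2.663 = 6.458
total variance = 6.458 + 2 × 2.012 = 10.482
α (item deleted) = (4/3)·(1 − 6.458/10.482) = 0.512

Cronbach's α = 0.512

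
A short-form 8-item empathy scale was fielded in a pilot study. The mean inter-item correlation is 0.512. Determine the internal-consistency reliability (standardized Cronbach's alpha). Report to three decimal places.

Standardized α = k·r̄ / (1 + (k−1)·r̄) = 8 × 0.512 / (1 + 7 × 0.512)
  = 4.0960 / 4.5840 = 0.894

standardized Cronbach's alpha = 0.894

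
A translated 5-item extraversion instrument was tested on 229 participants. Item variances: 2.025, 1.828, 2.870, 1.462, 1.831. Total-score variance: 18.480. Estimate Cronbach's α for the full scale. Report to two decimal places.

Σσ²ᵢ = 2.025 + 1.828 + 2.870 + 1.462 + 1.831 = 10.016
α = (k/(k−1))·(1 − Σσ²ᵢ/Var(T)) = (5/4)·(1 − 10.016/18.480) = 0.57

Cronbach's α = 0.57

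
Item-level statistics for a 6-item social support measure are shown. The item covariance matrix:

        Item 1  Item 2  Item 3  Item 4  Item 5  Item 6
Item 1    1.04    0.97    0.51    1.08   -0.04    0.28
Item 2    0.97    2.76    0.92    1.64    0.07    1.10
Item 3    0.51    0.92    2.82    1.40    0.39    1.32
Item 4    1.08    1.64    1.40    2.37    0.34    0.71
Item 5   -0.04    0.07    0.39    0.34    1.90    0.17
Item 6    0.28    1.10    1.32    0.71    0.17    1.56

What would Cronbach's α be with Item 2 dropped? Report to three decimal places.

Remaining items: Item 1, Item 3, Item 4, Item 5, Item 6 (k = 5).
Σσ²ᵢ = 1.04 + 2.82 + 2.37 + 1.90 + 1.56 = 9.69
σ²_total = 9.69 + 2 × 6.16 = 22.01
α (item deleted) = (5/4)·(1 − 9.69/22.01) = 0.700

Cronbach's α = 0.700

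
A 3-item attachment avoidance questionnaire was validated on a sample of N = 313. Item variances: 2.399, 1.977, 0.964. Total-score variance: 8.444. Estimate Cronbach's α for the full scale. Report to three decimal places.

sum of item variances = 2.399 + 1.977 + 0.964 = 5.340
α = (k/(k−1))·(1 − sum of item variances/σ²_total) = (3/2)·(1 − 5.340/8.444) = 0.551

Cronbach's α = 0.551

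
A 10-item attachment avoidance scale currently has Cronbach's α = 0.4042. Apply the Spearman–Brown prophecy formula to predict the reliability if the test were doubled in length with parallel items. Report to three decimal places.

predicted reliability = 0.576

Length factor m = 2
α' = m·α / (1 + (m−1)·α)
   = 2 × 0.4042 / (1 + (2 − 1) × 0.4042)
   = 0.8084 / 1.4042 = 0.576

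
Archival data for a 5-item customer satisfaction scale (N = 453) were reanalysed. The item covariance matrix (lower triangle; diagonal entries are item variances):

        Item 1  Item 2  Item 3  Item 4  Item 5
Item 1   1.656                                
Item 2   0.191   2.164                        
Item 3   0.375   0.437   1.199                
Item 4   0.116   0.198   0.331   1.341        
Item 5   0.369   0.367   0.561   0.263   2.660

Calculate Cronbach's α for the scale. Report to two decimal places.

Σσᵢ² = 1.656 + 2.164 + 1.199 + 1.341 + 2.660 = 9.020
Sum of off-diagonal covariances = 3.208
Var(T) = 9.020 + 2 × 3.208 = 15.436
α = (k/(k−1))·(1 − Σσᵢ²/Var(T)) = (5/4)·(1 − 9.020/15.436) = 0.52

α = 0.52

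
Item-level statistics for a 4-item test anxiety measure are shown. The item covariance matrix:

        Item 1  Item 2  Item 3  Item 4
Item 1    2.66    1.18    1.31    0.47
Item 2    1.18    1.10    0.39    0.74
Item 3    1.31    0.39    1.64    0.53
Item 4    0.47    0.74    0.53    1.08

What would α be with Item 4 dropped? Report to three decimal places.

α = 0.774

Remaining items: Item 1, Item 2, Item 3 (k = 3).
Σσᵢ² = 2.66 + 1.10 + 1.64 = 5.40
σ²_T = 5.40 + 2 × 2.88 = 11.16
α (item deleted) = (3/2)·(1 − 5.40/11.16) = 0.774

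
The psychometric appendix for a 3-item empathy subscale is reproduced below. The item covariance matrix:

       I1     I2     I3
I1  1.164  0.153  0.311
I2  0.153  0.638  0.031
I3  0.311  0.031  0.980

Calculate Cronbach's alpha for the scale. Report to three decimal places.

Cronbach's alpha = 0.394

sum of item variances = 1.164 + 0.638 + 0.980 = 2.782
Sum of off-diagonal covariances = 0.495
σ²_total = 2.782 + 2 × 0.495 = 3.772
α = (k/(k−1))·(1 − sum of item variances/σ²_total) = (3/2)·(1 − 2.782/3.772) = 0.394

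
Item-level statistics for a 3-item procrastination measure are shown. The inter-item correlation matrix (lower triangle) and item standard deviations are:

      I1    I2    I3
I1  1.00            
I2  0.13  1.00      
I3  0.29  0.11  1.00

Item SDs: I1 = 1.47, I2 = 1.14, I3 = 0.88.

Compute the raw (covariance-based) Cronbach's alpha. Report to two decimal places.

Σσ²ᵢ = 1.47² + 1.14² + 0.88² = 4.2349
Covariances σ_ij = r_ij · s_i · s_j:
  σ(I1,I2) = 0.13 × 1.47 × 1.14 = 0.2179
  σ(I1,I3) = 0.29 × 1.47 × 0.88 = 0.3751
  σ(I2,I3) = 0.11 × 1.14 × 0.88 = 0.1104
σ²_T = Σσ²ᵢ + 2·Σσ_ij = 4.2349 + 2 × 0.7034 = 5.6417
α = (3/2)·(1 − 4.2349/5.6417) = 0.37

α = 0.37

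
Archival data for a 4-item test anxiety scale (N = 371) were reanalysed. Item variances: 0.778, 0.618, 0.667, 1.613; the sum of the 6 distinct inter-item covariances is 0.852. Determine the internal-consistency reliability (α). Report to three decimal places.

α = 0.422

sum of item variances = 0.778 + 0.618 + 0.667 + 1.613 = 3.676
Sum of distinct covariances = 0.852
Var(T) = sum of item variances + 2·Σcov = 3.676 + 2 × 0.852 = 5.380
α = (4/3)·(1 − 3.676/5.380) = 0.422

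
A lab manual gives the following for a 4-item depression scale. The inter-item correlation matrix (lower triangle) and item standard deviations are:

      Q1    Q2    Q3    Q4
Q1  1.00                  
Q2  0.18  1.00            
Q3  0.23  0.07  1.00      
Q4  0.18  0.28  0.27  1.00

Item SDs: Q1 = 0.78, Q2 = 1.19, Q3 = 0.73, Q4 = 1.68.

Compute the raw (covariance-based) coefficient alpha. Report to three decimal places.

Σσ²ᵢ = 0.78² + 1.19² + 0.73² + 1.68² = 5.3798
Covariances σ_ij = r_ij · s_i · s_j:
  σ(Q1,Q2) = 0.18 × 0.78 × 1.19 = 0.1671
  σ(Q1,Q3) = 0.23 × 0.78 × 0.73 = 0.1310
  σ(Q1,Q4) = 0.18 × 0.78 × 1.68 = 0.2359
  σ(Q2,Q3) = 0.07 × 1.19 × 0.73 = 0.0608
  σ(Q2,Q4) = 0.28 × 1.19 × 1.68 = 0.5598
  σ(Q3,Q4) = 0.27 × 0.73 × 1.68 = 0.3311
σ²_T = Σσ²ᵢ + 2·Σσ_ij = 5.3798 + 2 × 1.4857 = 8.3512
α = (4/3)·(1 − 5.3798/8.3512) = 0.474

coefficient alpha = 0.474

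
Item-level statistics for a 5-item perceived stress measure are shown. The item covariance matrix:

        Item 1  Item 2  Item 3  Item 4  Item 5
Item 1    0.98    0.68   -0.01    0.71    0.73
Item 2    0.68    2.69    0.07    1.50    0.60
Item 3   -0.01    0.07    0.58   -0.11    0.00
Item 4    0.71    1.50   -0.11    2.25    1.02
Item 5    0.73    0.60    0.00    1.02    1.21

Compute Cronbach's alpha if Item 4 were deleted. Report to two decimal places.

Remaining items: Item 1, Item 2, Item 3, Item 5 (k = 4).
Σσ²ᵢ = 0.98 + 2.69 + 0.58 + 1.21 = 5.46
σ²_T = 5.46 + 2 × 2.07 = 9.60
α (item deleted) = (4/3)·(1 − 5.46/9.60) = 0.57

Cronbach's alpha = 0.57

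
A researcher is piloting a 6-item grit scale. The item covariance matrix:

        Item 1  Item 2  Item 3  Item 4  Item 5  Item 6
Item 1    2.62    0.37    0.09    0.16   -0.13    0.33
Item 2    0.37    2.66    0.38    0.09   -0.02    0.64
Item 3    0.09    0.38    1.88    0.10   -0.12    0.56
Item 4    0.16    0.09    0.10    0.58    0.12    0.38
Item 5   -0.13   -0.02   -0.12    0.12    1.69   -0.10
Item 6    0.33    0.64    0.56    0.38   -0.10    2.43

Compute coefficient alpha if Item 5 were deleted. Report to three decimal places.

Remaining items: Item 1, Item 2, Item 3, Item 4, Item 6 (k = 5).
ΣVar(i) = 2.62 + 2.66 + 1.88 + 0.58 + 2.43 = 10.17
σ²_total = 10.17 + 2 × 3.10 = 16.37
α (item deleted) = (5/4)·(1 − 10.17/16.37) = 0.473

coefficient alpha = 0.473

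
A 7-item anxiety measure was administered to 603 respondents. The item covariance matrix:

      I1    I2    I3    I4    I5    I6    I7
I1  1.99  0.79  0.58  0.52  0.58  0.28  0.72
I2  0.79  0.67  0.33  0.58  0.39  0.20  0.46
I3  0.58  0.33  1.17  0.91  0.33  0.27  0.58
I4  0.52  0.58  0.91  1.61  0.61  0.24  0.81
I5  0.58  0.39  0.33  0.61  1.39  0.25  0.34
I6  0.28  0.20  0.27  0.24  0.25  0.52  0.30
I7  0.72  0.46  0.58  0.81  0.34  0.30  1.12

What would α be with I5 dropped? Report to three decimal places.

α = 0.818

Remaining items: I1, I2, I3, I4, I6, I7 (k = 6).
ΣVar(i) = 1.99 + 0.67 + 1.17 + 1.61 + 0.52 + 1.12 = 7.08
total variance = 7.08 + 2 × 7.57 = 22.22
α (item deleted) = (6/5)·(1 − 7.08/22.22) = 0.818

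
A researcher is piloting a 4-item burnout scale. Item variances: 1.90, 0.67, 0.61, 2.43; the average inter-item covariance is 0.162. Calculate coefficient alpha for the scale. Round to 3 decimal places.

Σσᵢ² = 1.90 + 0.67 + 0.61 + 2.43 = 5.61
Sum of the 6 distinct covariances = 6 × 0.162 = 0.972
σ²_total = Σσᵢ² + 2·Σcov = 5.61 + 2 × 0.972 = 7.554
α = (4/3)·(1 − 5.61/7.554) = 0.343

α = 0.343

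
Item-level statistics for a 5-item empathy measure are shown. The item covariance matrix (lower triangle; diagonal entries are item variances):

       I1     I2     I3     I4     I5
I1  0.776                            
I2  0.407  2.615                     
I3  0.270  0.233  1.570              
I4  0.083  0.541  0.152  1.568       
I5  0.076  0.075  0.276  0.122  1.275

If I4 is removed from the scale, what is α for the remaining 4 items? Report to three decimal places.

α = 0.400

Remaining items: I1, I2, I3, I5 (k = 4).
Σσ²ᵢ = 0.776 + 2.615 + 1.570 + 1.275 = 6.236
Var(T) = 6.236 + 2 × 1.337 = 8.910
α (item deleted) = (4/3)·(1 − 6.236/8.910) = 0.400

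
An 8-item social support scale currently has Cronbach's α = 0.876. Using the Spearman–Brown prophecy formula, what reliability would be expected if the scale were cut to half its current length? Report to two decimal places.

Length factor m = 1/2
α' = m·α / (1 − (1−m)·α)
   = 1/2 × 0.876 / (1 − (1 − 1/2) × 0.876)
   = 0.4380 / 0.5620 = 0.78

predicted reliability = 0.78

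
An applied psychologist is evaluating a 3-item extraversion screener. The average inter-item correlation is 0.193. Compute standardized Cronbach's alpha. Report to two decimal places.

Standardized α = k·r̄ / (1 + (k−1)·r̄) = 3 × 0.193 / (1 + 2 × 0.193)
  = 0.5790 / 1.3860 = 0.42

α = 0.42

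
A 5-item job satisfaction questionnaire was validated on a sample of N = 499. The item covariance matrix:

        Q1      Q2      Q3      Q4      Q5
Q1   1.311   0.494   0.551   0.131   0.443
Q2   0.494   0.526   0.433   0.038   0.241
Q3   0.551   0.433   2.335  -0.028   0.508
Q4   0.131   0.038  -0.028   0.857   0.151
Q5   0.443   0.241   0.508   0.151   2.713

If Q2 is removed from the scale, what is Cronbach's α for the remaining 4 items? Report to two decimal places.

Remaining items: Q1, Q3, Q4, Q5 (k = 4).
Σσ²ᵢ = 1.311 + 2.335 + 0.857 + 2.713 = 7.216
σ²_total = 7.216 + 2 × 1.756 = 10.728
α (item deleted) = (4/3)·(1 − 7.216/10.728) = 0.44

Cronbach's α = 0.44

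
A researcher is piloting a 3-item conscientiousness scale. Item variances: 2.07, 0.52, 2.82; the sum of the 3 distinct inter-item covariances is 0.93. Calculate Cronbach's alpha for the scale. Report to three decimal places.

Σσ²ᵢ = 2.07 + 0.52 + 2.82 = 5.41
Sum of distinct covariances = 0.93
Var(T) = Σσ²ᵢ + 2·Σcov = 5.41 + 2 × 0.93 = 7.27
α = (3/2)·(1 − 5.41/7.27) = 0.384

α = 0.384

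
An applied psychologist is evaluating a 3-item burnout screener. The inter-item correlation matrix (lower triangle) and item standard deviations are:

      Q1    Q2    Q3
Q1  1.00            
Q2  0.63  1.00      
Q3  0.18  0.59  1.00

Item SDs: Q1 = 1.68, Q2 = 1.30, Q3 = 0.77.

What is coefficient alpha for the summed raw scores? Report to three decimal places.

coefficient alpha = 0.694

Σσ²ᵢ = 1.68² + 1.30² + 0.77² = 5.1053
Covariances σ_ij = r_ij · s_i · s_j:
  σ(Q1,Q2) = 0.63 × 1.68 × 1.30 = 1.3759
  σ(Q1,Q3) = 0.18 × 1.68 × 0.77 = 0.2328
  σ(Q2,Q3) = 0.59 × 1.30 × 0.77 = 0.5906
σ²_T = Σσ²ᵢ + 2·Σσ_ij = 5.1053 + 2 × 2.1993 = 9.5039
α = (3/2)·(1 − 5.1053/9.5039) = 0.694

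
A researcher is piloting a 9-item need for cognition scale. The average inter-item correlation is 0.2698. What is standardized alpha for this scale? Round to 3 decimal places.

α = 0.769

Standardized α = k·r̄ / (1 + (k−1)·r̄) = 9 × 0.2698 / (1 + 8 × 0.2698)
  = 2.4282 / 3.1584 = 0.769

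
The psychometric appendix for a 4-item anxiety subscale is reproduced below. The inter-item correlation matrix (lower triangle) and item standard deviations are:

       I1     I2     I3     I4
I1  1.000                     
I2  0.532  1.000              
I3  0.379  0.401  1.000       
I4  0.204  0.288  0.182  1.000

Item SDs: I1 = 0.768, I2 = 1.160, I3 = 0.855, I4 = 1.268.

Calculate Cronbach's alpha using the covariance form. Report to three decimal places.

α = 0.634

Σσ²ᵢ = 0.768² + 1.160² + 0.855² + 1.268² = 4.2743
Covariances σ_ij = r_ij · s_i · s_j:
  σ(I1,I2) = 0.532 × 0.768 × 1.160 = 0.4739
  σ(I1,I3) = 0.379 × 0.768 × 0.855 = 0.2489
  σ(I1,I4) = 0.204 × 0.768 × 1.268 = 0.1987
  σ(I2,I3) = 0.401 × 1.160 × 0.855 = 0.3977
  σ(I2,I4) = 0.288 × 1.160 × 1.268 = 0.4236
  σ(I3,I4) = 0.182 × 0.855 × 1.268 = 0.1973
σ²_T = Σσ²ᵢ + 2·Σσ_ij = 4.2743 + 2 × 1.9401 = 8.1545
α = (4/3)·(1 − 4.2743/8.1545) = 0.634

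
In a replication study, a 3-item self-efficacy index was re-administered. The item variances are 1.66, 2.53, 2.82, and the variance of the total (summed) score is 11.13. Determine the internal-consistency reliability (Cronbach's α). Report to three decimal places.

ΣVar(i) = 1.66 + 2.53 + 2.82 = 7.01
α = (k/(k−1))·(1 − ΣVar(i)/σ²_total) = (3/2)·(1 − 7.01/11.13) = 0.555

α = 0.555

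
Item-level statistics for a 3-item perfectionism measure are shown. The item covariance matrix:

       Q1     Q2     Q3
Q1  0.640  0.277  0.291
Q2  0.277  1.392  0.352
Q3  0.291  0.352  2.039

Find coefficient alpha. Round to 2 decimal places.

coefficient alpha = 0.47

Σσᵢ² = 0.640 + 1.392 + 2.039 = 4.071
Sum of off-diagonal covariances = 0.920
total variance = 4.071 + 2 × 0.920 = 5.911
α = (k/(k−1))·(1 − Σσᵢ²/total variance) = (3/2)·(1 − 4.071/5.911) = 0.47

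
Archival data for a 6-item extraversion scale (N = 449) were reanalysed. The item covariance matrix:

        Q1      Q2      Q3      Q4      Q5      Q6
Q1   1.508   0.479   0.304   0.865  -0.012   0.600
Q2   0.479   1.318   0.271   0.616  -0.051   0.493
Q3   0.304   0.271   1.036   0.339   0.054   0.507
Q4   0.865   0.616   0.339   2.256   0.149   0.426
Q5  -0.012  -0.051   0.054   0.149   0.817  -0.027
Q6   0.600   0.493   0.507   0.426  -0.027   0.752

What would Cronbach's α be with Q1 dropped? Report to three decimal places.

α = 0.592

Remaining items: Q2, Q3, Q4, Q5, Q6 (k = 5).
sum of item variances = 1.318 + 1.036 + 2.256 + 0.817 + 0.752 = 6.179
total variance = 6.179 + 2 × 2.777 = 11.733
α (item deleted) = (5/4)·(1 − 6.179/11.733) = 0.592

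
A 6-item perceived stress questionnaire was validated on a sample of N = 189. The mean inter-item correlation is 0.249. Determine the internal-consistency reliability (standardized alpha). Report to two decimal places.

Standardized α = k·r̄ / (1 + (k−1)·r̄) = 6 × 0.249 / (1 + 5 × 0.249)
  = 1.4940 / 2.2450 = 0.67

α = 0.67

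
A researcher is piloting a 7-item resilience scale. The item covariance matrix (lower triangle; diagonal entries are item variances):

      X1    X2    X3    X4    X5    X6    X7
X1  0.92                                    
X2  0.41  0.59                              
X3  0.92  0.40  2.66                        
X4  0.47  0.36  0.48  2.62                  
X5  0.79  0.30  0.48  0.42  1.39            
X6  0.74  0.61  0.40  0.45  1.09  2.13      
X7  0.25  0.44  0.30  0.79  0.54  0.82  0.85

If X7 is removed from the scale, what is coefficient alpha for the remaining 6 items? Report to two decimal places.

Remaining items: X1, X2, X3, X4, X5, X6 (k = 6).
Σσ²ᵢ = 0.92 + 0.59 + 2.66 + 2.62 + 1.39 + 2.13 = 10.31
σ²_total = 10.31 + 2 × 8.32 = 26.95
α (item deleted) = (6/5)·(1 − 10.31/26.95) = 0.74

α = 0.74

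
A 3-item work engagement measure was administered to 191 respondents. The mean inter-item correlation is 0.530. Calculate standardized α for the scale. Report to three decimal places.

Standardized α = k·r̄ / (1 + (k−1)·r̄) = 3 × 0.530 / (1 + 2 × 0.530)
  = 1.5900 / 2.0600 = 0.772

standardized α = 0.772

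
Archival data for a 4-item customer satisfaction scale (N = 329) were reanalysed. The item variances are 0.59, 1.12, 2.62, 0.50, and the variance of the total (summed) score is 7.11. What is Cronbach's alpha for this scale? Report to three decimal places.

Cronbach's alpha = 0.428

Σσ²ᵢ = 0.59 + 1.12 + 2.62 + 0.50 = 4.83
α = (k/(k−1))·(1 − Σσ²ᵢ/Var(T)) = (4/3)·(1 − 4.83/7.11) = 0.428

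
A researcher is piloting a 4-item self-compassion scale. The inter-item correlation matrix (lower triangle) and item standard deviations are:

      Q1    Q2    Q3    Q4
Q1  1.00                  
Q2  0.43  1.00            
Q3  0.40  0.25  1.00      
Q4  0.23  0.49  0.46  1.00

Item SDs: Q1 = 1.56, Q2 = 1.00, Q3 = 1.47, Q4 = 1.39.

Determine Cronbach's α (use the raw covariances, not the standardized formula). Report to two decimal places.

Σσ²ᵢ = 1.56² + 1.00² + 1.47² + 1.39² = 7.5266
Covariances σ_ij = r_ij · s_i · s_j:
  σ(Q1,Q2) = 0.43 × 1.56 × 1.00 = 0.6708
  σ(Q1,Q3) = 0.40 × 1.56 × 1.47 = 0.9173
  σ(Q1,Q4) = 0.23 × 1.56 × 1.39 = 0.4987
  σ(Q2,Q3) = 0.25 × 1.00 × 1.47 = 0.3675
  σ(Q2,Q4) = 0.49 × 1.00 × 1.39 = 0.6811
  σ(Q3,Q4) = 0.46 × 1.47 × 1.39 = 0.9399
σ²_T = Σσ²ᵢ + 2·Σσ_ij = 7.5266 + 2 × 4.0753 = 15.6772
α = (4/3)·(1 − 7.5266/15.6772) = 0.69

Cronbach's α = 0.69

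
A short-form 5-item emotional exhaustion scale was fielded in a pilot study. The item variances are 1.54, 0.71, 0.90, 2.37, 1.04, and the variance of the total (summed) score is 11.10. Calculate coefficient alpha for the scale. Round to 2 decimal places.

ΣVar(i) = 1.54 + 0.71 + 0.90 + 2.37 + 1.04 = 6.56
α = (k/(k−1))·(1 − ΣVar(i)/Var(T)) = (5/4)·(1 − 6.56/11.10) = 0.51

coefficient alpha = 0.51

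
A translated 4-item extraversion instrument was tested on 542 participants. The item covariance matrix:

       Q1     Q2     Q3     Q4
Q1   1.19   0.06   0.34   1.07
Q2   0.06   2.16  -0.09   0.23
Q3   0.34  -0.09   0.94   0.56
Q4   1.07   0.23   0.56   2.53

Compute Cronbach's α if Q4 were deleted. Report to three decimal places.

α = 0.189

Remaining items: Q1, Q2, Q3 (k = 3).
Σσ²ᵢ = 1.19 + 2.16 + 0.94 = 4.29
Var(T) = 4.29 + 2 × 0.31 = 4.91
α (item deleted) = (3/2)·(1 − 4.29/4.91) = 0.189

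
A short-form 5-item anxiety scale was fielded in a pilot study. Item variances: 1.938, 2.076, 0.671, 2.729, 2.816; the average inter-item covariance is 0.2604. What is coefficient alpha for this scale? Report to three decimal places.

sum of item variances = 1.938 + 2.076 + 0.671 + 2.729 + 2.816 = 10.230
Sum of the 10 distinct covariances = 10 × 0.2604 = 2.6040
σ²_T = sum of item variances + 2·Σcov = 10.230 + 2 × 2.6040 = 15.4380
α = (5/4)·(1 − 10.230/15.4380) = 0.422

coefficient alpha = 0.422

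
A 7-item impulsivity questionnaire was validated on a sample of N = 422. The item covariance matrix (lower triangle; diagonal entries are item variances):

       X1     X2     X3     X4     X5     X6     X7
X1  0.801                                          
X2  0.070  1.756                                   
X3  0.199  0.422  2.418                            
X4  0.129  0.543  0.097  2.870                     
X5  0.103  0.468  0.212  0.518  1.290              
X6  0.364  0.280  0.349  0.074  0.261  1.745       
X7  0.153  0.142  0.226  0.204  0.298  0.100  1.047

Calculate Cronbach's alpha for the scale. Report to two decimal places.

ΣVar(i) = 0.801 + 1.756 + 2.418 + 2.870 + 1.290 + 1.745 + 1.047 = 11.927
Sum of off-diagonal covariances = 5.212
Var(T) = 11.927 + 2 × 5.212 = 22.351
α = (k/(k−1))·(1 − ΣVar(i)/Var(T)) = (7/6)·(1 − 11.927/22.351) = 0.54

Cronbach's alpha = 0.54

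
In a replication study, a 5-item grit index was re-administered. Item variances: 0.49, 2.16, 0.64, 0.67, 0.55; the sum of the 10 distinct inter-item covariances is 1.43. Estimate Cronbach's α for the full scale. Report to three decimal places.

Σσ²ᵢ = 0.49 + 2.16 + 0.64 + 0.67 + 0.55 = 4.51
Sum of distinct covariances = 1.43
σ²_T = Σσ²ᵢ + 2·Σcov = 4.51 + 2 × 1.43 = 7.37
α = (5/4)·(1 − 4.51/7.37) = 0.485

α = 0.485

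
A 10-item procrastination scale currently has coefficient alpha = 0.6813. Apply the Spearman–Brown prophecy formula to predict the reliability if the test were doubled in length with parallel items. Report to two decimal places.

predicted reliability = 0.81

Length factor m = 2
α' = m·α / (1 + (m−1)·α)
   = 2 × 0.6813 / (1 + (2 − 1) × 0.6813)
   = 1.3626 / 1.6813 = 0.81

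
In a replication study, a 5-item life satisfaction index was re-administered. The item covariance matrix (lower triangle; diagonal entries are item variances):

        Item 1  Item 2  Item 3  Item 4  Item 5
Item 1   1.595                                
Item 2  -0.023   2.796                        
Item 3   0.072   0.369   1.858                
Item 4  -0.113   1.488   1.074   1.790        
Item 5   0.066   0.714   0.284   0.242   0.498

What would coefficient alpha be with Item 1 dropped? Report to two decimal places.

Remaining items: Item 2, Item 3, Item 4, Item 5 (k = 4).
Σσ²ᵢ = 2.796 + 1.858 + 1.790 + 0.498 = 6.942
Var(T) = 6.942 + 2 × 4.171 = 15.284
α (item deleted) = (4/3)·(1 − 6.942/15.284) = 0.73

α = 0.73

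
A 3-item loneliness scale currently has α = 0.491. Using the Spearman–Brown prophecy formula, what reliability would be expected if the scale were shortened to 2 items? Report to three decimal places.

Length factor m = 2/3 = 0.6667
α' = m·α / (1 − (1−m)·α)
   = 2/3 × 0.491 / (1 − (1 − 2/3) × 0.491)
   = 0.3273 / 0.8363 = 0.391

predicted reliability = 0.391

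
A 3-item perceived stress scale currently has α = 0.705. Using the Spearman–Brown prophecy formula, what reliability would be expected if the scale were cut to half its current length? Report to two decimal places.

Length factor m = 1/2
α' = m·α / (1 − (1−m)·α)
   = 1/2 × 0.705 / (1 − (1 − 1/2) × 0.705)
   = 0.3525 / 0.6475 = 0.54

predicted reliability = 0.54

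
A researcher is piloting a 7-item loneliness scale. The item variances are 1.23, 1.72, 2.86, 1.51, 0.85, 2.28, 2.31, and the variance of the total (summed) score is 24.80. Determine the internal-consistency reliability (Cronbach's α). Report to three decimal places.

Σσ²ᵢ = 1.23 + 1.72 + 2.86 + 1.51 + 0.85 + 2.28 + 2.31 = 12.76
α = (k/(k−1))·(1 − Σσ²ᵢ/σ²_T) = (7/6)·(1 − 12.76/24.80) = 0.566

α = 0.566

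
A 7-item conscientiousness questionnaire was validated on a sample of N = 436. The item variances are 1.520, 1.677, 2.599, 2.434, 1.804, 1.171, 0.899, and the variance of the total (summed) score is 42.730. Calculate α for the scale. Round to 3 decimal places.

α = 0.836

Σσ²ᵢ = 1.520 + 1.677 + 2.599 + 2.434 + 1.804 + 1.171 + 0.899 = 12.104
α = (k/(k−1))·(1 − Σσ²ᵢ/total variance) = (7/6)·(1 − 12.104/42.730) = 0.836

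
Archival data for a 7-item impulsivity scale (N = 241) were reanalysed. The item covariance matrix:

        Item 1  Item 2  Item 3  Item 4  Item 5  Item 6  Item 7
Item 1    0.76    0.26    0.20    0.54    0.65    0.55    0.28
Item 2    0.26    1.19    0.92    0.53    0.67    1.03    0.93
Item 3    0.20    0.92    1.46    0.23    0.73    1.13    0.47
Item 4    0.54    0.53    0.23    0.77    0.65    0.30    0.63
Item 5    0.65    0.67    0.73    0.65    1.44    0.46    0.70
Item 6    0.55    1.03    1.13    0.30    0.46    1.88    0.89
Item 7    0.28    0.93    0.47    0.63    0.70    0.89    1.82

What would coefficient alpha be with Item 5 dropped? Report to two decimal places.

Remaining items: Item 1, Item 2, Item 3, Item 4, Item 6, Item 7 (k = 6).
Σσ²ᵢ = 0.76 + 1.19 + 1.46 + 0.77 + 1.88 + 1.82 = 7.88
Var(T) = 7.88 + 2 × 8.89 = 25.66
α (item deleted) = (6/5)·(1 − 7.88/25.66) = 0.83

coefficient alpha = 0.83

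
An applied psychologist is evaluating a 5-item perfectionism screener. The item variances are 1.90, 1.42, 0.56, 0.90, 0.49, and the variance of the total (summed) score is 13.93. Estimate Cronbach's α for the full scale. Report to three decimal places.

Cronbach's α = 0.777

Σσ²ᵢ = 1.90 + 1.42 + 0.56 + 0.90 + 0.49 = 5.27
α = (k/(k−1))·(1 − Σσ²ᵢ/Var(T)) = (5/4)·(1 − 5.27/13.93) = 0.777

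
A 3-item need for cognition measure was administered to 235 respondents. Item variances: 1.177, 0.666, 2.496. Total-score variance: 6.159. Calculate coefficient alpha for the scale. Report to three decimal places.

α = 0.443

Σσᵢ² = 1.177 + 0.666 + 2.496 = 4.339
α = (k/(k−1))·(1 − Σσᵢ²/total variance) = (3/2)·(1 − 4.339/6.159) = 0.443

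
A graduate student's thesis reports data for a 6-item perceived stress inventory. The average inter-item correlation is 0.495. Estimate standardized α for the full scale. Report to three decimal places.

Standardized α = k·r̄ / (1 + (k−1)·r̄) = 6 × 0.495 / (1 + 5 × 0.495)
  = 2.9700 / 3.4750 = 0.855

α = 0.855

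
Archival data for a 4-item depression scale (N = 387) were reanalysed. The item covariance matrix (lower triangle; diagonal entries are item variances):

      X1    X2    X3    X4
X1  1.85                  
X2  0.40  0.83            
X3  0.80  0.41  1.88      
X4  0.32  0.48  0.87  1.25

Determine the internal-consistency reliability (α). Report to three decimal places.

α = 0.707

ΣVar(i) = 1.85 + 0.83 + 1.88 + 1.25 = 5.81
Sum of the distinct covariances = 3.28
σ²_total = 5.81 + 2 × 3.28 = 12.37
α = (k/(k−1))·(1 − ΣVar(i)/σ²_total) = (4/3)·(1 − 5.81/12.37) = 0.707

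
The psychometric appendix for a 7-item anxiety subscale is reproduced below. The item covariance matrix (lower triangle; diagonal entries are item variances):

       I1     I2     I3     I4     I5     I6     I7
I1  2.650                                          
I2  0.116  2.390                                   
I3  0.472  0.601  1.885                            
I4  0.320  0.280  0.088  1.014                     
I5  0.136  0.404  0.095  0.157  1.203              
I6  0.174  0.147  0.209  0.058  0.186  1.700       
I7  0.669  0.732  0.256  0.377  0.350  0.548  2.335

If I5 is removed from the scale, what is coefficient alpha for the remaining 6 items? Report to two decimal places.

coefficient alpha = 0.55

Remaining items: I1, I2, I3, I4, I6, I7 (k = 6).
Σσᵢ² = 2.650 + 2.390 + 1.885 + 1.014 + 1.700 + 2.335 = 11.974
total variance = 11.974 + 2 × 5.047 = 22.068
α (item deleted) = (6/5)·(1 − 11.974/22.068) = 0.55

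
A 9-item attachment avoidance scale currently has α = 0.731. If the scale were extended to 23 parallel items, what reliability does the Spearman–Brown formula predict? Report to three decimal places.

predicted reliability = 0.874

Length factor m = 23/9 = 2.5556
α' = m·α / (1 + (m−1)·α)
   = 23/9 × 0.731 / (1 + (23/9 − 1) × 0.731)
   = 1.8681 / 2.1371 = 0.874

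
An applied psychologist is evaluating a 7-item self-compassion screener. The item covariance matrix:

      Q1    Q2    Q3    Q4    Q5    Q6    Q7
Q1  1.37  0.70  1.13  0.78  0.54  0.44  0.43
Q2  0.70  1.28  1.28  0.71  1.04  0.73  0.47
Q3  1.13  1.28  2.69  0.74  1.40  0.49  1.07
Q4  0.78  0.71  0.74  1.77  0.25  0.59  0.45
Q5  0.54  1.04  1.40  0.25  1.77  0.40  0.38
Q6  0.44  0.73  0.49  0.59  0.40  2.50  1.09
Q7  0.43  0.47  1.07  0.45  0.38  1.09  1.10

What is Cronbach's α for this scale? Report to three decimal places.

α = 0.826

Σσ²ᵢ = 1.37 + 1.28 + 2.69 + 1.77 + 1.77 + 2.50 + 1.10 = 12.48
Sum of off-diagonal covariances = 15.11
Var(T) = 12.48 + 2 × 15.11 = 42.70
α = (k/(k−1))·(1 − Σσ²ᵢ/Var(T)) = (7/6)·(1 − 12.48/42.70) = 0.826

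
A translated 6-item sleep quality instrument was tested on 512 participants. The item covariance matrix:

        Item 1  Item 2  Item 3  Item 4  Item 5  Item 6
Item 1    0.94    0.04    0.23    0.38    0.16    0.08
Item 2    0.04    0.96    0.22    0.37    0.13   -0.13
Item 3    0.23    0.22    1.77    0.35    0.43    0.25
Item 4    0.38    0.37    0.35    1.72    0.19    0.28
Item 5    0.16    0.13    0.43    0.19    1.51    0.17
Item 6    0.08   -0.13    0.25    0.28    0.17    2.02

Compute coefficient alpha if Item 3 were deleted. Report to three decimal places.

α = 0.398

Remaining items: Item 1, Item 2, Item 4, Item 5, Item 6 (k = 5).
ΣVar(i) = 0.94 + 0.96 + 1.72 + 1.51 + 2.02 = 7.15
σ²_T = 7.15 + 2 × 1.67 = 10.49
α (item deleted) = (5/4)·(1 − 7.15/10.49) = 0.398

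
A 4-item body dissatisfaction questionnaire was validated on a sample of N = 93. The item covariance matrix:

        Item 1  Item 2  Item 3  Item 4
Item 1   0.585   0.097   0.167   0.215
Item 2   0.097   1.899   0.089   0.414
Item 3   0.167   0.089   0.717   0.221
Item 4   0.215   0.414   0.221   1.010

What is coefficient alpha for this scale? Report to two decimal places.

Σσ²ᵢ = 0.585 + 1.899 + 0.717 + 1.010 = 4.211
Sum of off-diagonal covariances = 1.203
Var(T) = 4.211 + 2 × 1.203 = 6.617
α = (k/(k−1))·(1 − Σσ²ᵢ/Var(T)) = (4/3)·(1 − 4.211/6.617) = 0.48

coefficient alpha = 0.48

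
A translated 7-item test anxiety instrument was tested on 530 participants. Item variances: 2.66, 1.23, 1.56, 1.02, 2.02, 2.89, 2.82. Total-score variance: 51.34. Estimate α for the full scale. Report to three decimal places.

α = 0.844

Σσᵢ² = 2.66 + 1.23 + 1.56 + 1.02 + 2.02 + 2.89 + 2.82 = 14.20
α = (k/(k−1))·(1 − Σσᵢ²/total variance) = (7/6)·(1 − 14.20/51.34) = 0.844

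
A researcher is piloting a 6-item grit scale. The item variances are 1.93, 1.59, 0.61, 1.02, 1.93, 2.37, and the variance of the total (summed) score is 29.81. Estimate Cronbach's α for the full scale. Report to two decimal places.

sum of item variances = 1.93 + 1.59 + 0.61 + 1.02 + 1.93 + 2.37 = 9.45
α = (k/(k−1))·(1 − sum of item variances/σ²_T) = (6/5)·(1 − 9.45/29.81) = 0.82

α = 0.82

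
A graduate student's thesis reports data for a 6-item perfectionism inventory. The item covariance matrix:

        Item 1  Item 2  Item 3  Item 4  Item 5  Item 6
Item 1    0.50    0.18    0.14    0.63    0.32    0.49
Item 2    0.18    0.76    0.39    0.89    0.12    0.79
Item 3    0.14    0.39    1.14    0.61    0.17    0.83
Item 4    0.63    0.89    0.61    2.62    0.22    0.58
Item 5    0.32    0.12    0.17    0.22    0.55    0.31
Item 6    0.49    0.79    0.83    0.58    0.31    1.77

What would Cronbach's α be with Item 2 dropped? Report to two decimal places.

Remaining items: Item 1, Item 3, Item 4, Item 5, Item 6 (k = 5).
Σσ²ᵢ = 0.50 + 1.14 + 2.62 + 0.55 + 1.77 = 6.58
total variance = 6.58 + 2 × 4.30 = 15.18
α (item deleted) = (5/4)·(1 − 6.58/15.18) = 0.71

α = 0.71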